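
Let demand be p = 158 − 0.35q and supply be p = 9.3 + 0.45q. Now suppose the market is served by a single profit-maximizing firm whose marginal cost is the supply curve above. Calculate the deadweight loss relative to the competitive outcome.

Competitive equilibrium: 158 − 0.35q = 9.3 + 0.45q → q* = 185.875, p* = 92.9438.
Marginal revenue: MR = 158 − 0.7q. Set MR = MC: 158 − 0.7q = 9.3 + 0.45q → q_m = 129.3043.
Price p_m = 158 − 0.35·129.3043 = 112.7435; MC(q_m) = 9.3 + 0.45·129.3043 = 67.4869.
Competitive q* = 185.875, so Δq = 56.5707; wedge = 112.7435 − 67.4869 = 45.2566.
Deadweight loss = ½ × 56.5707 × 45.2566 = 1280.10.

1280.10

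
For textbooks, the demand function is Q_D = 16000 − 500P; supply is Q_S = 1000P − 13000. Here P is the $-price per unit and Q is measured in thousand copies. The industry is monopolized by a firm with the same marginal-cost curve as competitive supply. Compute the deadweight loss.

$9626.67 thousand

In inverse form: demand P = 32 − 0.002Q, supply P = 13 + 0.001Q.
Competitive equilibrium: 32 − 0.002Q = 13 + 0.001Q → Q* = 6333.3333, P* = 19.3333.
Marginal revenue: MR = 32 − 0.004Q. Set MR = MC: 32 − 0.004Q = 13 + 0.001Q → Q_m = 3800.
Price P_m = 32 − 0.002·3800 = 24.4; MC(Q_m) = 13 + 0.001·3800 = 16.8.
Competitive Q* = 6333.3333, so ΔQ = 2533.3333; wedge = 24.4 − 16.8 = 7.6.
The triangle = ½ × 2533.3333 × 7.6 = $9626.67 thousand.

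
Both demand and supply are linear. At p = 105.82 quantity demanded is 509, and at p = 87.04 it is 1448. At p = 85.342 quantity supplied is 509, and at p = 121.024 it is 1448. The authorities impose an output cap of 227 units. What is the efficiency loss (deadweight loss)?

Demand slope = (87.04 − 105.82)/(1448 − 509) = −0.02, so p = 116 − 0.02q.
Supply slope = (121.024 − 85.342)/(1448 − 509) = 0.038, so p = 66 + 0.038q.
Competitive equilibrium: 116 − 0.02q = 66 + 0.038q → q* = 862.069, p* = 98.7586.
At q = 227: demand price = 116 − 0.02·227 = 111.46; supply price = 66 + 0.038·227 = 74.626.
Δq = 862.069 − 227 = 635.069; wedge = 111.46 − 74.626 = 36.834.
Deadweight loss = ½ × 635.069 × 36.834 = 11696.07.

11696.07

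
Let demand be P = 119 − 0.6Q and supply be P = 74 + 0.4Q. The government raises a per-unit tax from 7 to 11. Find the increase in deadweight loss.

36

Competitive equilibrium: 119 − 0.6Q = 74 + 0.4Q → Q* = 45, P* = 92.
For a per-unit tax t: ΔQ = t/1, so DWL = ½·t·(t/1) = t²/2.
At t = 7: DWL = 24.5. At t = 11: DWL = 60.5.
Increase = 60.5 − 24.5 = 36.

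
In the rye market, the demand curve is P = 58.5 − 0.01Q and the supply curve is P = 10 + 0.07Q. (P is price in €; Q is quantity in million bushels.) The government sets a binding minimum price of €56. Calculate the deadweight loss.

€5076.56 million

Competitive equilibrium: 58.5 − 0.01Q = 10 + 0.07Q → Q* = 606.25, P* = 52.4375.
At the floor P = 56, quantity demanded = (58.5 − 56)/0.01 = 250.
Sellers' marginal cost at Q' = 250: 10 + 0.07·250 = 27.5.
ΔQ = 606.25 − 250 = 356.25; wedge = 56 − 27.5 = 28.5.
The triangle = ½ × 356.25 × 28.5 = €5076.56 million.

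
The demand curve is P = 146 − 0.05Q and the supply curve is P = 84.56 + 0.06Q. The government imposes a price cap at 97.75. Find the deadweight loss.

Competitive equilibrium: 146 − 0.05Q = 84.56 + 0.06Q → Q* = 558.5455, P* = 118.0727.
At the ceiling P = 97.75, quantity supplied = (97.75 − 84.56)/0.06 = 219.8333.
Willingness to pay at Q' = 219.8333: 146 − 0.05·219.8333 = 135.0083.
ΔQ = 558.5455 − 219.8333 = 338.7122; wedge = 135.0083 − 97.75 = 37.2583.
Deadweight loss = ½ × 338.7122 × 37.2583 = 6309.92.

6309.92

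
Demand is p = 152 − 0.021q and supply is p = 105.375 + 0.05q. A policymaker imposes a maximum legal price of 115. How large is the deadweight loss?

Competitive equilibrium: 152 − 0.021q = 105.375 + 0.05q → q* = 656.6901, p* = 138.2095.
At the ceiling p = 115, quantity supplied = (115 − 105.375)/0.05 = 192.5.
Willingness to pay at q' = 192.5: 152 − 0.021·192.5 = 147.9575.
Δq = 656.6901 − 192.5 = 464.1901; wedge = 147.9575 − 115 = 32.9575.
Welfare loss = ½ × 464.1901 × 32.9575 = 7649.27.

7649.27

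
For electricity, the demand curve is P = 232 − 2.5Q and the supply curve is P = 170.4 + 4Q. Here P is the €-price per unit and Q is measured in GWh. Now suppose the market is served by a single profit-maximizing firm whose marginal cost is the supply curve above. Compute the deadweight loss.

€22.52

Competitive equilibrium: 232 − 2.5Q = 170.4 + 4Q → Q* = 9.4769, P* = 208.3077.
Marginal revenue: MR = 232 − 5Q. Set MR = MC: 232 − 5Q = 170.4 + 4Q → Q_m = 6.8444.
Price P_m = 232 − 2.5·6.8444 = 214.889; MC(Q_m) = 170.4 + 4·6.8444 = 197.7776.
Competitive Q* = 9.4769, so ΔQ = 2.6325; wedge = 214.889 − 197.7776 = 17.1114.
Welfare loss = ½ × 2.6325 × 17.1114 = €22.52.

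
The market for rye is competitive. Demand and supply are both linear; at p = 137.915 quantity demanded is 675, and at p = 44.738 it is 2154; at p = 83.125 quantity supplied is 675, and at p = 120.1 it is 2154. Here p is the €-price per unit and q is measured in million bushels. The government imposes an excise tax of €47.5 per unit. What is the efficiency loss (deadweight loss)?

Demand slope = (44.738 − 137.915)/(2154 − 675) = −0.063, so p = 180.44 − 0.063q.
Supply slope = (120.1 − 83.125)/(2154 − 675) = 0.025, so p = 66.25 + 0.025q.
Competitive equilibrium: 180.44 − 0.063q = 66.25 + 0.025q → q* = 1297.6136, p* = 98.6903.
With the tax, the buyer price exceeds the seller price by 47.5: (180.44 − 0.063q) − (66.25 + 0.025q) = 47.5 → q' = 757.8409.
Δq = 1297.6136 − 757.8409 = 539.7727; the wedge equals the tax, 47.5.
Deadweight loss = ½ × 539.7727 × 47.5 = €12819.60 million.

€12819.60 million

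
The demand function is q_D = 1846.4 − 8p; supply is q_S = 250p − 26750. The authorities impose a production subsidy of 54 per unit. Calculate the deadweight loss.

11302.33

In inverse form: demand p = 230.8 − 0.125q, supply p = 107 + 0.004q.
Competitive equilibrium: 230.8 − 0.125q = 107 + 0.004q → q* = 959.6899, p* = 110.8388.
The subsidy lowers effective supply by 54: p = 53 + 0.004q.
New quantity: 230.8 − 0.125q = 53 + 0.004q → q' = 1378.2946.
Overproduction Δq = 1378.2946 − 959.6899 = 418.6047; wedge = subsidy = 54.
The triangle = ½ × 418.6047 × 54 = 11302.33.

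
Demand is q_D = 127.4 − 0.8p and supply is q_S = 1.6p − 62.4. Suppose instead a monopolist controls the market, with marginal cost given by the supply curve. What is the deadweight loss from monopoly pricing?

In inverse form: demand p = 159.25 − 1.25q, supply p = 39 + 0.625q.
Competitive equilibrium: 159.25 − 1.25q = 39 + 0.625q → q* = 64.1333, p* = 79.0833.
Marginal revenue: MR = 159.25 − 2.5q. Set MR = MC: 159.25 − 2.5q = 39 + 0.625q → q_m = 38.48.
Price p_m = 159.25 − 1.25·38.48 = 111.15; MC(q_m) = 39 + 0.625·38.48 = 63.05.
Competitive q* = 64.1333, so Δq = 25.6533; wedge = 111.15 − 63.05 = 48.1.
DWL = ½ × 25.6533 × 48.1 = 616.96.

616.96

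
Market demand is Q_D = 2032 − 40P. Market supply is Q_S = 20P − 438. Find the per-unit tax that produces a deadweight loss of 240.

6

In inverse form: demand P = 50.8 − 0.025Q, supply P = 21.9 + 0.05Q.
Competitive equilibrium: 50.8 − 0.025Q = 21.9 + 0.05Q → Q* = 385.3333, P* = 41.1667.
A tax t gives ΔQ = t/0.075 and wedge t, so DWL = t²/0.15.
t²/0.15 = 240 → t² = 36 → t = 6.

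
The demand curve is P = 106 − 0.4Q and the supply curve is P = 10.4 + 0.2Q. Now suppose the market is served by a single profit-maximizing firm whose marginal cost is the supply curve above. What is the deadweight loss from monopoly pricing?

Competitive equilibrium: 106 − 0.4Q = 10.4 + 0.2Q → Q* = 159.3333, P* = 42.2667.
Marginal revenue: MR = 106 − 0.8Q. Set MR = MC: 106 − 0.8Q = 10.4 + 0.2Q → Q_m = 95.6.
Price P_m = 106 − 0.4·95.6 = 67.76; MC(Q_m) = 10.4 + 0.2·95.6 = 29.52.
Competitive Q* = 159.3333, so ΔQ = 63.7333; wedge = 67.76 − 29.52 = 38.24.
The triangle = ½ × 63.7333 × 38.24 = 1218.58.

1218.58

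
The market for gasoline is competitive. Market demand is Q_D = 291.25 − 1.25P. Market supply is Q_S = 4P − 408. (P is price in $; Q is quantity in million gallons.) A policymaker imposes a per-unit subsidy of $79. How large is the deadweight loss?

$2971.90 million

In inverse form: demand P = 233 − 0.8Q, supply P = 102 + 0.25Q.
Competitive equilibrium: 233 − 0.8Q = 102 + 0.25Q → Q* = 124.7619, P* = 133.1905.
The subsidy lowers effective supply by 79: P = 23 + 0.25Q.
New quantity: 233 − 0.8Q = 23 + 0.25Q → Q' = 200.
Overproduction ΔQ = 200 − 124.7619 = 75.2381; wedge = subsidy = 79.
Welfare loss = ½ × 75.2381 × 79 = $2971.90 million.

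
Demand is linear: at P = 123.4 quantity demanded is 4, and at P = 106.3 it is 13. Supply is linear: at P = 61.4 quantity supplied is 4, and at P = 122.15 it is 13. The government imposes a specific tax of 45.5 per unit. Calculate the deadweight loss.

Demand slope = (106.3 − 123.4)/(13 − 4) = −1.9, so P = 131 − 1.9Q.
Supply slope = (122.15 − 61.4)/(13 − 4) = 6.75, so P = 34.4 + 6.75Q.
Competitive equilibrium: 131 − 1.9Q = 34.4 + 6.75Q → Q* = 11.1676, P* = 109.7815.
With the tax, the buyer price exceeds the seller price by 45.5: (131 − 1.9Q) − (34.4 + 6.75Q) = 45.5 → Q' = 5.9075.
ΔQ = 11.1676 − 5.9075 = 5.2601; the wedge equals the tax, 45.5.
Welfare loss = ½ × 5.2601 × 45.5 = 119.67.

119.67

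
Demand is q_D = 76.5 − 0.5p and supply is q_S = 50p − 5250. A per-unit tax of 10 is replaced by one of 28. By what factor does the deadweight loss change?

7.84

In inverse form: demand p = 153 − 2q, supply p = 105 + 0.02q.
Competitive equilibrium: 153 − 2q = 105 + 0.02q → q* = 23.7624, p* = 105.4752.
For a per-unit tax t: Δq = t/2.02, so DWL = ½·t·(t/2.02) = t²/4.04.
At t = 10: DWL = 24.752. At t = 28: DWL = 194.059.
Ratio = (28/10)² = 7.84.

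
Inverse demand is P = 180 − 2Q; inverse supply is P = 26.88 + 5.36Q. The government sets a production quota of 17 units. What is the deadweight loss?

53.26

Competitive equilibrium: 180 − 2Q = 26.88 + 5.36Q → Q* = 20.8043, P* = 138.3913.
At Q = 17: demand price = 180 − 2·17 = 146; supply price = 26.88 + 5.36·17 = 118.
ΔQ = 20.8043 − 17 = 3.8043; wedge = 146 − 118 = 28.
DWL = ½ × 3.8043 × 28 = 53.26.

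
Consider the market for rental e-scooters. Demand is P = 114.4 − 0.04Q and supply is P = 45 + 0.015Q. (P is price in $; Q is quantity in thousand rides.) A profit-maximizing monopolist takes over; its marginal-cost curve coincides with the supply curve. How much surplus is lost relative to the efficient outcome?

$7762.45 thousand

Competitive equilibrium: 114.4 − 0.04Q = 45 + 0.015Q → Q* = 1261.818182, P* = 63.927273.
Marginal revenue: MR = 114.4 − 0.08Q. Set MR = MC: 114.4 − 0.08Q = 45 + 0.015Q → Q_m = 730.526316.
Price P_m = 114.4 − 0.04·730.526316 = 85.178947; MC(Q_m) = 45 + 0.015·730.526316 = 55.957895.
Competitive Q* = 1261.818182, so ΔQ = 531.291866; wedge = 85.178947 − 55.957895 = 29.221052.
Welfare loss = ½ × 531.291866 × 29.221052 = $7762.45 thousand.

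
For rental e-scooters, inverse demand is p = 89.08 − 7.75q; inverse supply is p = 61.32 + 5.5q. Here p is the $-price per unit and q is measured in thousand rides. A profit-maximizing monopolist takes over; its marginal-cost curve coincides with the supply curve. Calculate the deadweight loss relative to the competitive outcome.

Competitive equilibrium: 89.08 − 7.75q = 61.32 + 5.5q → q* = 2.0951, p* = 72.843.
Marginal revenue: MR = 89.08 − 15.5q. Set MR = MC: 89.08 − 15.5q = 61.32 + 5.5q → q_m = 1.3219.
Price p_m = 89.08 − 7.75·1.3219 = 78.8353; MC(q_m) = 61.32 + 5.5·1.3219 = 68.5905.
Competitive q* = 2.0951, so Δq = 0.7732; wedge = 78.8353 − 68.5905 = 10.2448.
The triangle = ½ × 0.7732 × 10.2448 = $3.96 thousand.

$3.96 thousand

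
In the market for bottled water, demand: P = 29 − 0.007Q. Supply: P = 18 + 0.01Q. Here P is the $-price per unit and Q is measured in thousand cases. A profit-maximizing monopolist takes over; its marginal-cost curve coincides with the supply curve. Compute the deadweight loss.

Competitive equilibrium: 29 − 0.007Q = 18 + 0.01Q → Q* = 647.0588, P* = 24.4706.
Marginal revenue: MR = 29 − 0.014Q. Set MR = MC: 29 − 0.014Q = 18 + 0.01Q → Q_m = 458.3333.
Price P_m = 29 − 0.007·458.3333 = 25.7917; MC(Q_m) = 18 + 0.01·458.3333 = 22.5833.
Competitive Q* = 647.0588, so ΔQ = 188.7255; wedge = 25.7917 − 22.5833 = 3.2084.
Deadweight loss = ½ × 188.7255 × 3.2084 = $302.75 thousand.

$302.75 thousand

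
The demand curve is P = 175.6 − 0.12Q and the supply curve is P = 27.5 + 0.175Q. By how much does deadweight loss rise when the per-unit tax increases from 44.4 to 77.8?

Competitive equilibrium: 175.6 − 0.12Q = 27.5 + 0.175Q → Q* = 502.0339, P* = 115.3559.
For a per-unit tax t: ΔQ = t/0.295, so DWL = ½·t·(t/0.295) = t²/0.59.
At t = 44.4: DWL = 3341.288. At t = 77.8: DWL = 10259.051.
Increase = 10259.051 − 3341.288 = 6917.76.

6917.76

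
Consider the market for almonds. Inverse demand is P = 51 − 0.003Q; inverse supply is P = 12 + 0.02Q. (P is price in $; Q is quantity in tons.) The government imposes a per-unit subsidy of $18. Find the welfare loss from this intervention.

$7043.48

Competitive equilibrium: 51 − 0.003Q = 12 + 0.02Q → Q* = 1695.6522, P* = 45.913.
The subsidy lowers effective supply by 18: P = 0.02Q − 6.
New quantity: 51 − 0.003Q = 0.02Q − 6 → Q' = 2478.2609.
Overproduction ΔQ = 2478.2609 − 1695.6522 = 782.6087; wedge = subsidy = 18.
Deadweight loss = ½ × 782.6087 × 18 = $7043.48.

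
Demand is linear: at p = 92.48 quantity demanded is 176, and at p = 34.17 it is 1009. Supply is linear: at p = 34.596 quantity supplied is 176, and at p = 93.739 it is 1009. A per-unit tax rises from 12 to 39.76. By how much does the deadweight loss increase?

Demand slope = (34.17 − 92.48)/(1009 − 176) = −0.07, so p = 104.8 − 0.07q.
Supply slope = (93.739 − 34.596)/(1009 − 176) = 0.071, so p = 22.1 + 0.071q.
Competitive equilibrium: 104.8 − 0.07q = 22.1 + 0.071q → q* = 586.5248, p* = 63.7433.
For a per-unit tax t: Δq = t/0.141, so DWL = ½·t·(t/0.141) = t²/0.282.
At t = 12: DWL = 510.638. At t = 39.76: DWL = 5605.878.
Increase = 5605.878 − 510.638 = 5095.24.

5095.24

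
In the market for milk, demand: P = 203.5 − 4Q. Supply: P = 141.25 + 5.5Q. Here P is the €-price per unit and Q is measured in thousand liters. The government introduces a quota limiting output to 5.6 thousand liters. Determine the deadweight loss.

Competitive equilibrium: 203.5 − 4Q = 141.25 + 5.5Q → Q* = 6.5526, P* = 177.2895.
At Q = 5.6: demand price = 203.5 − 4·5.6 = 181.1; supply price = 141.25 + 5.5·5.6 = 172.05.
ΔQ = 6.5526 − 5.6 = 0.9526; wedge = 181.1 − 172.05 = 9.05.
Welfare loss = ½ × 0.9526 × 9.05 = €4.31 thousand.

€4.31 thousand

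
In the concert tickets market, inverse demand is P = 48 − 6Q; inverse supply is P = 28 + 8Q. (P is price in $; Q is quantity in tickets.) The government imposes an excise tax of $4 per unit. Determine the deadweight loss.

Competitive equilibrium: 48 − 6Q = 28 + 8Q → Q* = 1.4286, P* = 39.4286.
With the tax, the buyer price exceeds the seller price by 4: (48 − 6Q) − (28 + 8Q) = 4 → Q' = 1.1429.
ΔQ = 1.4286 − 1.1429 = 0.2857; the wedge equals the tax, 4.
Welfare loss = ½ × 0.2857 × 4 = $0.57.

$0.57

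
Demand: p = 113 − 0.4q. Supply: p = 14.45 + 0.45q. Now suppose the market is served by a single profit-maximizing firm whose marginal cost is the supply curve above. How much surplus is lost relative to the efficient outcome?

585.01

Competitive equilibrium: 113 − 0.4q = 14.45 + 0.45q → q* = 115.9412, p* = 66.6235.
Marginal revenue: MR = 113 − 0.8q. Set MR = MC: 113 − 0.8q = 14.45 + 0.45q → q_m = 78.84.
Price p_m = 113 − 0.4·78.84 = 81.464; MC(q_m) = 14.45 + 0.45·78.84 = 49.928.
Competitive q* = 115.9412, so Δq = 37.1012; wedge = 81.464 − 49.928 = 31.536.
Welfare loss = ½ × 37.1012 × 31.536 = 585.01.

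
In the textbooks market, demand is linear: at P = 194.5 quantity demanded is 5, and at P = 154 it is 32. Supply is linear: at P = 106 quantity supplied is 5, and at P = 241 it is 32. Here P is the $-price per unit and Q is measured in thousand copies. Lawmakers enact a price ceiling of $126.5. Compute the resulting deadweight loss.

Demand slope = (154 − 194.5)/(32 − 5) = −1.5, so P = 202 − 1.5Q.
Supply slope = (241 − 106)/(32 − 5) = 5, so P = 81 + 5Q.
Competitive equilibrium: 202 − 1.5Q = 81 + 5Q → Q* = 18.6154, P* = 174.0769.
At the ceiling P = 126.5, quantity supplied = (126.5 − 81)/5 = 9.1.
Willingness to pay at Q' = 9.1: 202 − 1.5·9.1 = 188.35.
ΔQ = 18.6154 − 9.1 = 9.5154; wedge = 188.35 − 126.5 = 61.85.
DWL = ½ × 9.5154 × 61.85 = $294.26 thousand.

$294.26 thousand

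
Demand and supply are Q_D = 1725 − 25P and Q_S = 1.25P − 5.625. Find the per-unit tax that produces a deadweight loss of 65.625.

10.5

In inverse form: demand P = 69 − 0.04Q, supply P = 4.5 + 0.8Q.
Competitive equilibrium: 69 − 0.04Q = 4.5 + 0.8Q → Q* = 76.7857, P* = 65.9286.
A tax t gives ΔQ = t/0.84 and wedge t, so DWL = t²/1.68.
t²/1.68 = 65.625 → t² = 110.25 → t = 10.5.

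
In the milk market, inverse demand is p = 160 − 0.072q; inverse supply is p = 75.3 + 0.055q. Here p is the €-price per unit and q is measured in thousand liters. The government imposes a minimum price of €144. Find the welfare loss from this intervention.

€12558.03 thousand

Competitive equilibrium: 160 − 0.072q = 75.3 + 0.055q → q* = 666.9291, p* = 111.9811.
At the floor p = 144, quantity demanded = (160 − 144)/0.072 = 222.2222.
Sellers' marginal cost at q' = 222.2222: 75.3 + 0.055·222.2222 = 87.5222.
Δq = 666.9291 − 222.2222 = 444.7069; wedge = 144 − 87.5222 = 56.4778.
Welfare loss = ½ × 444.7069 × 56.4778 = €12558.03 thousand.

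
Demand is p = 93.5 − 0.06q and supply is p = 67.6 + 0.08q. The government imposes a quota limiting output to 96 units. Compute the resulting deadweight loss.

Competitive equilibrium: 93.5 − 0.06q = 67.6 + 0.08q → q* = 185, p* = 82.4.
At q = 96: demand price = 93.5 − 0.06·96 = 87.74; supply price = 67.6 + 0.08·96 = 75.28.
Δq = 185 − 96 = 89; wedge = 87.74 − 75.28 = 12.46.
DWL = ½ × 89 × 12.46 = 554.47.

554.47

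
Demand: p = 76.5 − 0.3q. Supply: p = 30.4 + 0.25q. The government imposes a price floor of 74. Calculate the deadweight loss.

1566.94

Competitive equilibrium: 76.5 − 0.3q = 30.4 + 0.25q → q* = 83.8182, p* = 51.3545.
At the floor p = 74, quantity demanded = (76.5 − 74)/0.3 = 8.3333.
Sellers' marginal cost at q' = 8.3333: 30.4 + 0.25·8.3333 = 32.4833.
Δq = 83.8182 − 8.3333 = 75.4849; wedge = 74 − 32.4833 = 41.5167.
DWL = ½ × 75.4849 × 41.5167 = 1566.94.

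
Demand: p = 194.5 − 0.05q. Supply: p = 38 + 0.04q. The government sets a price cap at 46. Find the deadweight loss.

Competitive equilibrium: 194.5 − 0.05q = 38 + 0.04q → q* = 1738.8889, p* = 107.5556.
At the ceiling p = 46, quantity supplied = (46 − 38)/0.04 = 200.
Willingness to pay at q' = 200: 194.5 − 0.05·200 = 184.5.
Δq = 1738.8889 − 200 = 1538.8889; wedge = 184.5 − 46 = 138.5.
DWL = ½ × 1538.8889 × 138.5 = 106568.06.

106568.06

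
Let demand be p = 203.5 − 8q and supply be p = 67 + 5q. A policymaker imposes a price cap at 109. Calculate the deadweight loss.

28.665

Competitive equilibrium: 203.5 − 8q = 67 + 5q → q* = 10.5, p* = 119.5.
At the ceiling p = 109, quantity supplied = (109 − 67)/5 = 8.4.
Willingness to pay at q' = 8.4: 203.5 − 8·8.4 = 136.3.
Δq = 10.5 − 8.4 = 2.1; wedge = 136.3 − 109 = 27.3.
The triangle = ½ × 2.1 × 27.3 = 28.665.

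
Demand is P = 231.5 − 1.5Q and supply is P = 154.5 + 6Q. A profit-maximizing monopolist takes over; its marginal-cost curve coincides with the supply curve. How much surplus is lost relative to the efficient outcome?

Competitive equilibrium: 231.5 − 1.5Q = 154.5 + 6Q → Q* = 10.2667, P* = 216.1.
Marginal revenue: MR = 231.5 − 3Q. Set MR = MC: 231.5 − 3Q = 154.5 + 6Q → Q_m = 8.5556.
Price P_m = 231.5 − 1.5·8.5556 = 218.6666; MC(Q_m) = 154.5 + 6·8.5556 = 205.8336.
Competitive Q* = 10.2667, so ΔQ = 1.7111; wedge = 218.6666 − 205.8336 = 12.833.
The triangle = ½ × 1.7111 × 12.833 = 10.98.

10.98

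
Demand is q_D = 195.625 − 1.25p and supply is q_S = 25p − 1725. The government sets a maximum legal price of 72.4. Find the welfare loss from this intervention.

In inverse form: demand p = 156.5 − 0.8q, supply p = 69 + 0.04q.
Competitive equilibrium: 156.5 − 0.8q = 69 + 0.04q → q* = 104.1667, p* = 73.1667.
At the ceiling p = 72.4, quantity supplied = (72.4 − 69)/0.04 = 85.
Willingness to pay at q' = 85: 156.5 − 0.8·85 = 88.5.
Δq = 104.1667 − 85 = 19.1667; wedge = 88.5 − 72.4 = 16.1.
DWL = ½ × 19.1667 × 16.1 = 154.29.

154.29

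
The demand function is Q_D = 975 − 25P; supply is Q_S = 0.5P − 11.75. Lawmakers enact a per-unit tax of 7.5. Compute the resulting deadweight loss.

In inverse form: demand P = 39 − 0.04Q, supply P = 23.5 + 2Q.
Competitive equilibrium: 39 − 0.04Q = 23.5 + 2Q → Q* = 7.598, P* = 38.6961.
With the tax, the buyer price exceeds the seller price by 7.5: (39 − 0.04Q) − (23.5 + 2Q) = 7.5 → Q' = 3.9216.
ΔQ = 7.598 − 3.9216 = 3.6764; the wedge equals the tax, 7.5.
The triangle = ½ × 3.6764 × 7.5 = 13.79.

13.79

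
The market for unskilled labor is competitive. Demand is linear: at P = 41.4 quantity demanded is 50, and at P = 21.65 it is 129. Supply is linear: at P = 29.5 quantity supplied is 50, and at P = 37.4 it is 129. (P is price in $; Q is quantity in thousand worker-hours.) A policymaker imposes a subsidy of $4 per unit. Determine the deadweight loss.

$22.86 thousand

Demand slope = (21.65 − 41.4)/(129 − 50) = −0.25, so P = 53.9 − 0.25Q.
Supply slope = (37.4 − 29.5)/(129 − 50) = 0.1, so P = 24.5 + 0.1Q.
Competitive equilibrium: 53.9 − 0.25Q = 24.5 + 0.1Q → Q* = 84, P* = 32.9.
The subsidy lowers effective supply by 4: P = 20.5 + 0.1Q.
New quantity: 53.9 − 0.25Q = 20.5 + 0.1Q → Q' = 95.4286.
Overproduction ΔQ = 95.4286 − 84 = 11.4286; wedge = subsidy = 4.
Welfare loss = ½ × 11.4286 × 4 = $22.86 thousand.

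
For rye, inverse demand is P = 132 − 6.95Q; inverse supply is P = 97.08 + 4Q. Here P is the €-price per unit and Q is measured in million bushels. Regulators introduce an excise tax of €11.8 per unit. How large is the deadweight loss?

€6.36 million

Competitive equilibrium: 132 − 6.95Q = 97.08 + 4Q → Q* = 3.189, P* = 109.8362.
With the tax, the buyer price exceeds the seller price by 11.8: (132 − 6.95Q) − (97.08 + 4Q) = 11.8 → Q' = 2.1114.
ΔQ = 3.189 − 2.1114 = 1.0776; the wedge equals the tax, 11.8.
The triangle = ½ × 1.0776 × 11.8 = €6.36 million.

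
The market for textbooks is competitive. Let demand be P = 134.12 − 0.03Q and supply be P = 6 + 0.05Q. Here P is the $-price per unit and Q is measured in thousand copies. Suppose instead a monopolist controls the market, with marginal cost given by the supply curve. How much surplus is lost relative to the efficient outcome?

Competitive equilibrium: 134.12 − 0.03Q = 6 + 0.05Q → Q* = 1601.5, P* = 86.075.
Marginal revenue: MR = 134.12 − 0.06Q. Set MR = MC: 134.12 − 0.06Q = 6 + 0.05Q → Q_m = 1164.72727.
Price P_m = 134.12 − 0.03·1164.72727 = 99.17818; MC(Q_m) = 6 + 0.05·1164.72727 = 64.23636.
Competitive Q* = 1601.5, so ΔQ = 436.77273; wedge = 99.17818 − 64.23636 = 34.94182.
The triangle = ½ × 436.77273 × 34.94182 = $7630.82 thousand.

$7630.82 thousand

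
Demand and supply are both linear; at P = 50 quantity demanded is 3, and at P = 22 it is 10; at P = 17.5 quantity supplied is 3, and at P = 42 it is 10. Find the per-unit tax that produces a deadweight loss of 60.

Demand slope = (22 − 50)/(10 − 3) = −4, so P = 62 − 4Q.
Supply slope = (42 − 17.5)/(10 − 3) = 3.5, so P = 7 + 3.5Q.
Competitive equilibrium: 62 − 4Q = 7 + 3.5Q → Q* = 7.3333, P* = 32.6667.
A tax t gives ΔQ = t/7.5 and wedge t, so DWL = t²/15.
t²/15 = 60 → t² = 900 → t = 30.

30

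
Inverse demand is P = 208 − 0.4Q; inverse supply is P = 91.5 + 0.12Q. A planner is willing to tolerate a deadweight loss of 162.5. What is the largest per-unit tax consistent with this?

Competitive equilibrium: 208 − 0.4Q = 91.5 + 0.12Q → Q* = 224.0385, P* = 118.3846.
A tax t gives ΔQ = t/0.52 and wedge t, so DWL = t²/1.04.
t²/1.04 = 162.5 → t² = 169 → t = 13.

13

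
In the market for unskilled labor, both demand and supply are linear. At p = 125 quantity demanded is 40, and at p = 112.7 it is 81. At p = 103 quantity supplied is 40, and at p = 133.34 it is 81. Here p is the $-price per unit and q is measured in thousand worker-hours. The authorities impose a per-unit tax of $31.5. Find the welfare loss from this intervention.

Demand slope = (112.7 − 125)/(81 − 40) = −0.3, so p = 137 − 0.3q.
Supply slope = (133.34 − 103)/(81 − 40) = 0.74, so p = 73.4 + 0.74q.
Competitive equilibrium: 137 − 0.3q = 73.4 + 0.74q → q* = 61.1538, p* = 118.6538.
With the tax, the buyer price exceeds the seller price by 31.5: (137 − 0.3q) − (73.4 + 0.74q) = 31.5 → q' = 30.8654.
Δq = 61.1538 − 30.8654 = 30.2884; the wedge equals the tax, 31.5.
The triangle = ½ × 30.2884 × 31.5 = $477.04 thousand.

$477.04 thousand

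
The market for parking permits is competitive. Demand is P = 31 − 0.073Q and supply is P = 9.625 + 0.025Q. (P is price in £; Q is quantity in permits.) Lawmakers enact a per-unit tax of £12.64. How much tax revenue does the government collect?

£1126.64

Competitive equilibrium: 31 − 0.073Q = 9.625 + 0.025Q → Q* = 218.1122, P* = 15.0778.
With the tax, the buyer price exceeds the seller price by 12.64: (31 − 0.073Q) − (9.625 + 0.025Q) = 12.64 → Q' = 89.1327.
Tax revenue = 12.64 × 89.1327 = £1126.64.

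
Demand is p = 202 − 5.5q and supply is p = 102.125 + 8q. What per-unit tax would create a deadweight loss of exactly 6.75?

Competitive equilibrium: 202 − 5.5q = 102.125 + 8q → q* = 7.3981, p* = 161.3102.
A tax t gives Δq = t/13.5 and wedge t, so DWL = t²/27.
t²/27 = 6.75 → t² = 182.25 → t = 13.5.

13.5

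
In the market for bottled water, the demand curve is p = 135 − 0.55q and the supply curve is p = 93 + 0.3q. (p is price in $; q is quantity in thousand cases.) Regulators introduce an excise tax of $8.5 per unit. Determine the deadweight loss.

Competitive equilibrium: 135 − 0.55q = 93 + 0.3q → q* = 49.4118, p* = 107.8235.
With the tax, the buyer price exceeds the seller price by 8.5: (135 − 0.55q) − (93 + 0.3q) = 8.5 → q' = 39.4118.
Δq = 49.4118 − 39.4118 = 10; the wedge equals the tax, 8.5.
Deadweight loss = ½ × 10 × 8.5 = $42.50 thousand.

$42.50 thousand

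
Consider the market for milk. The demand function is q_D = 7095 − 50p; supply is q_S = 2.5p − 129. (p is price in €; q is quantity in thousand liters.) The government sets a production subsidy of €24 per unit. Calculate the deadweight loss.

€685.71 thousand

In inverse form: demand p = 141.9 − 0.02q, supply p = 51.6 + 0.4q.
Competitive equilibrium: 141.9 − 0.02q = 51.6 + 0.4q → q* = 215, p* = 137.6.
The subsidy lowers effective supply by 24: p = 27.6 + 0.4q.
New quantity: 141.9 − 0.02q = 27.6 + 0.4q → q' = 272.1429.
Overproduction Δq = 272.1429 − 215 = 57.1429; wedge = subsidy = 24.
Deadweight loss = ½ × 57.1429 × 24 = €685.71 thousand.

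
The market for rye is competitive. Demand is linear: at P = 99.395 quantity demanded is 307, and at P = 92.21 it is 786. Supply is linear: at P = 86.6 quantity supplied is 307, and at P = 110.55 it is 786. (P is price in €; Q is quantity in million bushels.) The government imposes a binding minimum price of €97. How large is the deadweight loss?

€44.93 million

Demand slope = (92.21 − 99.395)/(786 − 307) = −0.015, so P = 104 − 0.015Q.
Supply slope = (110.55 − 86.6)/(786 − 307) = 0.05, so P = 71.25 + 0.05Q.
Competitive equilibrium: 104 − 0.015Q = 71.25 + 0.05Q → Q* = 503.8462, P* = 96.4423.
At the floor P = 97, quantity demanded = (104 − 97)/0.015 = 466.6667.
Sellers' marginal cost at Q' = 466.6667: 71.25 + 0.05·466.6667 = 94.5833.
ΔQ = 503.8462 − 466.6667 = 37.1795; wedge = 97 − 94.5833 = 2.4167.
The triangle = ½ × 37.1795 × 2.4167 = €44.93 million.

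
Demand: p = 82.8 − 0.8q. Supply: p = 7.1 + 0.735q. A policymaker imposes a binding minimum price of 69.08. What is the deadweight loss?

Competitive equilibrium: 82.8 − 0.8q = 7.1 + 0.735q → q* = 49.316, p* = 43.3472.
At the floor p = 69.08, quantity demanded = (82.8 − 69.08)/0.8 = 17.15.
Sellers' marginal cost at q' = 17.15: 7.1 + 0.735·17.15 = 19.7053.
Δq = 49.316 − 17.15 = 32.166; wedge = 69.08 − 19.7053 = 49.3747.
Deadweight loss = ½ × 32.166 × 49.3747 = 794.09.

794.09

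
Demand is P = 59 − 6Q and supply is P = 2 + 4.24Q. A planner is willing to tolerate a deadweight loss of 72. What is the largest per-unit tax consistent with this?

38.4

Competitive equilibrium: 59 − 6Q = 2 + 4.24Q → Q* = 5.5664, P* = 25.6016.
A tax t gives ΔQ = t/10.24 and wedge t, so DWL = t²/20.48.
t²/20.48 = 72 → t² = 1474.56 → t = 38.4.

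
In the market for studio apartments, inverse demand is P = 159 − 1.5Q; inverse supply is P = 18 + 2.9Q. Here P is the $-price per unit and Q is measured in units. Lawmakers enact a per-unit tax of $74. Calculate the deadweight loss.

Competitive equilibrium: 159 − 1.5Q = 18 + 2.9Q → Q* = 32.0455, P* = 110.9318.
With the tax, the buyer price exceeds the seller price by 74: (159 − 1.5Q) − (18 + 2.9Q) = 74 → Q' = 15.2273.
ΔQ = 32.0455 − 15.2273 = 16.8182; the wedge equals the tax, 74.
Deadweight loss = ½ × 16.8182 × 74 = $622.27.

$622.27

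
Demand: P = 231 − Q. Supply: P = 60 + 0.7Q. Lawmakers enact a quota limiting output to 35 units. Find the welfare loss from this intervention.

3656.54

Competitive equilibrium: 231 − Q = 60 + 0.7Q → Q* = 100.5882, P* = 130.4118.
At Q = 35: demand price = 231 − 1·35 = 196; supply price = 60 + 0.7·35 = 84.5.
ΔQ = 100.5882 − 35 = 65.5882; wedge = 196 − 84.5 = 111.5.
Welfare loss = ½ × 65.5882 × 111.5 = 3656.54.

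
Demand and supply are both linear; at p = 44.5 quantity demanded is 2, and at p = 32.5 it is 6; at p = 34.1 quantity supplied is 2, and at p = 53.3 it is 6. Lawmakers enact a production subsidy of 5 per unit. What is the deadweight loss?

Demand slope = (32.5 − 44.5)/(6 − 2) = −3, so p = 50.5 − 3q.
Supply slope = (53.3 − 34.1)/(6 − 2) = 4.8, so p = 24.5 + 4.8q.
Competitive equilibrium: 50.5 − 3q = 24.5 + 4.8q → q* = 3.3333, p* = 40.5.
The subsidy lowers effective supply by 5: p = 19.5 + 4.8q.
New quantity: 50.5 − 3q = 19.5 + 4.8q → q' = 3.9744.
Overproduction Δq = 3.9744 − 3.3333 = 0.6411; wedge = subsidy = 5.
The triangle = ½ × 0.6411 × 5 = 1.60.

1.60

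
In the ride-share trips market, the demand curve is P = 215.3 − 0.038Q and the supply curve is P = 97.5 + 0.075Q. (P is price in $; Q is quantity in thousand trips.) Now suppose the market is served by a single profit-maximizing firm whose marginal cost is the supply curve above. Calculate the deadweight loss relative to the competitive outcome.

$3888.62 thousand

Competitive equilibrium: 215.3 − 0.038Q = 97.5 + 0.075Q → Q* = 1042.47788, P* = 175.68584.
Marginal revenue: MR = 215.3 − 0.076Q. Set MR = MC: 215.3 − 0.076Q = 97.5 + 0.075Q → Q_m = 780.13245.
Price P_m = 215.3 − 0.038·780.13245 = 185.65497; MC(Q_m) = 97.5 + 0.075·780.13245 = 156.00993.
Competitive Q* = 1042.47788, so ΔQ = 262.34543; wedge = 185.65497 − 156.00993 = 29.64504.
The triangle = ½ × 262.34543 × 29.64504 = $3888.62 thousand.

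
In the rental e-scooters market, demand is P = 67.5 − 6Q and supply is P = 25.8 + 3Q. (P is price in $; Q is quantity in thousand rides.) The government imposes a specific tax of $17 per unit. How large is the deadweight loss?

Competitive equilibrium: 67.5 − 6Q = 25.8 + 3Q → Q* = 4.6333, P* = 39.7.
With the tax, the buyer price exceeds the seller price by 17: (67.5 − 6Q) − (25.8 + 3Q) = 17 → Q' = 2.7444.
ΔQ = 4.6333 − 2.7444 = 1.8889; the wedge equals the tax, 17.
The triangle = ½ × 1.8889 × 17 = $16.06 thousand.

$16.06 thousand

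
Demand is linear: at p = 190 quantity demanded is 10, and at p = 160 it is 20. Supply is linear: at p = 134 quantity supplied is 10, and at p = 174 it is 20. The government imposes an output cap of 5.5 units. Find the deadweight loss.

546.875

Demand slope = (160 − 190)/(20 − 10) = −3, so p = 220 − 3q.
Supply slope = (174 − 134)/(20 − 10) = 4, so p = 94 + 4q.
Competitive equilibrium: 220 − 3q = 94 + 4q → q* = 18, p* = 166.
At q = 5.5: demand price = 220 − 3·5.5 = 203.5; supply price = 94 + 4·5.5 = 116.
Δq = 18 − 5.5 = 12.5; wedge = 203.5 − 116 = 87.5.
Deadweight loss = ½ × 12.5 × 87.5 = 546.875.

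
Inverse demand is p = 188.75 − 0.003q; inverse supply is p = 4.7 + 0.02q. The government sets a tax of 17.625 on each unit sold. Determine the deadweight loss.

Competitive equilibrium: 188.75 − 0.003q = 4.7 + 0.02q → q* = 8002.1739, p* = 164.7435.
With the tax, the buyer price exceeds the seller price by 17.625: (188.75 − 0.003q) − (4.7 + 0.02q) = 17.625 → q' = 7235.8696.
Δq = 8002.1739 − 7235.8696 = 766.3043; the wedge equals the tax, 17.625.
The triangle = ½ × 766.3043 × 17.625 = 6753.06.

6753.06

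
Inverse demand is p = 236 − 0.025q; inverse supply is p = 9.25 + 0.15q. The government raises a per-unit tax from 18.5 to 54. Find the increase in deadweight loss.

7353.57

Competitive equilibrium: 236 − 0.025q = 9.25 + 0.15q → q* = 1295.7143, p* = 203.6071.
For a per-unit tax t: Δq = t/0.175, so DWL = ½·t·(t/0.175) = t²/0.35.
At t = 18.5: DWL = 977.857. At t = 54: DWL = 8331.429.
Increase = 8331.429 − 977.857 = 7353.57.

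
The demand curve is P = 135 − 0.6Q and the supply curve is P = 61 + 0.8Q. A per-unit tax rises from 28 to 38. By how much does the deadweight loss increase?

235.71

Competitive equilibrium: 135 − 0.6Q = 61 + 0.8Q → Q* = 52.8571, P* = 103.2857.
For a per-unit tax t: ΔQ = t/1.4, so DWL = ½·t·(t/1.4) = t²/2.8.
At t = 28: DWL = 280. At t = 38: DWL = 515.714.
Increase = 515.714 − 280 = 235.71.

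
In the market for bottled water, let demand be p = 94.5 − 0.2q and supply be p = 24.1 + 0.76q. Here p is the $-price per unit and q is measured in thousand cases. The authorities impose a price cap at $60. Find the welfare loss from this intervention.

Competitive equilibrium: 94.5 − 0.2q = 24.1 + 0.76q → q* = 73.3333, p* = 79.8333.
At the ceiling p = 60, quantity supplied = (60 − 24.1)/0.76 = 47.2368.
Willingness to pay at q' = 47.2368: 94.5 − 0.2·47.2368 = 85.0526.
Δq = 73.3333 − 47.2368 = 26.0965; wedge = 85.0526 − 60 = 25.0526.
The triangle = ½ × 26.0965 × 25.0526 = $326.89 thousand.

$326.89 thousand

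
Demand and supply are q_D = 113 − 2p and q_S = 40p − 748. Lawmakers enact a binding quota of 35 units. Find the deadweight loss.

359.36

In inverse form: demand p = 56.5 − 0.5q, supply p = 18.7 + 0.025q.
Competitive equilibrium: 56.5 − 0.5q = 18.7 + 0.025q → q* = 72, p* = 20.5.
At q = 35: demand price = 56.5 − 0.5·35 = 39; supply price = 18.7 + 0.025·35 = 19.575.
Δq = 72 − 35 = 37; wedge = 39 − 19.575 = 19.425.
Welfare loss = ½ × 37 × 19.425 = 359.36.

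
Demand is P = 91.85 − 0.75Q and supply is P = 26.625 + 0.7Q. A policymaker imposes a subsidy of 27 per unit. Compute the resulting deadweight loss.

Competitive equilibrium: 91.85 − 0.75Q = 26.625 + 0.7Q → Q* = 44.9828, P* = 58.1129.
The subsidy lowers effective supply by 27: P = 0.7Q − 0.375.
New quantity: 91.85 − 0.75Q = 0.7Q − 0.375 → Q' = 63.6034.
Overproduction ΔQ = 63.6034 − 44.9828 = 18.6206; wedge = subsidy = 27.
The triangle = ½ × 18.6206 × 27 = 251.38.

251.38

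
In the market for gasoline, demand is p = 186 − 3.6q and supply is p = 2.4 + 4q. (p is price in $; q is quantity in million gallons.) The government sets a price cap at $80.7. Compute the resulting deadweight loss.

Competitive equilibrium: 186 − 3.6q = 2.4 + 4q → q* = 24.1579, p* = 99.0316.
At the ceiling p = 80.7, quantity supplied = (80.7 − 2.4)/4 = 19.575.
Willingness to pay at q' = 19.575: 186 − 3.6·19.575 = 115.53.
Δq = 24.1579 − 19.575 = 4.5829; wedge = 115.53 − 80.7 = 34.83.
Welfare loss = ½ × 4.5829 × 34.83 = $79.81 million.

$79.81 million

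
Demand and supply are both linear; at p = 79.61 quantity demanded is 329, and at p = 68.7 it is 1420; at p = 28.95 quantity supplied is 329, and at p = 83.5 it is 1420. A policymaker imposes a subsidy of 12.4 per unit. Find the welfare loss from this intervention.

1281.33

Demand slope = (68.7 − 79.61)/(1420 − 329) = −0.01, so p = 82.9 − 0.01q.
Supply slope = (83.5 − 28.95)/(1420 − 329) = 0.05, so p = 12.5 + 0.05q.
Competitive equilibrium: 82.9 − 0.01q = 12.5 + 0.05q → q* = 1173.3333, p* = 71.1667.
The subsidy lowers effective supply by 12.4: p = 0.1 + 0.05q.
New quantity: 82.9 − 0.01q = 0.1 + 0.05q → q' = 1380.
Overproduction Δq = 1380 − 1173.3333 = 206.6667; wedge = subsidy = 12.4.
The triangle = ½ × 206.6667 × 12.4 = 1281.33.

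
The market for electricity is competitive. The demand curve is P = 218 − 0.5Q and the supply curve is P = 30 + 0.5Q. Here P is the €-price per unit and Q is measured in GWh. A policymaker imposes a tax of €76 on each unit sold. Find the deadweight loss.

Competitive equilibrium: 218 − 0.5Q = 30 + 0.5Q → Q* = 188, P* = 124.
With the tax, the buyer price exceeds the seller price by 76: (218 − 0.5Q) − (30 + 0.5Q) = 76 → Q' = 112.
ΔQ = 188 − 112 = 76; the wedge equals the tax, 76.
Deadweight loss = ½ × 76 × 76 = €2888.

€2888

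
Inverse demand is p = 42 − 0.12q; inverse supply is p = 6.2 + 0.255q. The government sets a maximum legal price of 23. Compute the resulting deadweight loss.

Competitive equilibrium: 42 − 0.12q = 6.2 + 0.255q → q* = 95.4667, p* = 30.544.
At the ceiling p = 23, quantity supplied = (23 − 6.2)/0.255 = 65.8824.
Willingness to pay at q' = 65.8824: 42 − 0.12·65.8824 = 34.0941.
Δq = 95.4667 − 65.8824 = 29.5843; wedge = 34.0941 − 23 = 11.0941.
Deadweight loss = ½ × 29.5843 × 11.0941 = 164.11.

164.11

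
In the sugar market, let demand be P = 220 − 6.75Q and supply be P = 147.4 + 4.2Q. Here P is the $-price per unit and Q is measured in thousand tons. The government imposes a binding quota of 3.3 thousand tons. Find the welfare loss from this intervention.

Competitive equilibrium: 220 − 6.75Q = 147.4 + 4.2Q → Q* = 6.6301, P* = 175.2466.
At Q = 3.3: demand price = 220 − 6.75·3.3 = 197.725; supply price = 147.4 + 4.2·3.3 = 161.26.
ΔQ = 6.6301 − 3.3 = 3.3301; wedge = 197.725 − 161.26 = 36.465.
The triangle = ½ × 3.3301 × 36.465 = $60.72 thousand.

$60.72 thousand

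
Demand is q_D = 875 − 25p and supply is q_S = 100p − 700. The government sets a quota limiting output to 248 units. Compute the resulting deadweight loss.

In inverse form: demand p = 35 − 0.04q, supply p = 7 + 0.01q.
Competitive equilibrium: 35 − 0.04q = 7 + 0.01q → q* = 560, p* = 12.6.
At q = 248: demand price = 35 − 0.04·248 = 25.08; supply price = 7 + 0.01·248 = 9.48.
Δq = 560 − 248 = 312; wedge = 25.08 − 9.48 = 15.6.
Deadweight loss = ½ × 312 × 15.6 = 2433.60.

2433.60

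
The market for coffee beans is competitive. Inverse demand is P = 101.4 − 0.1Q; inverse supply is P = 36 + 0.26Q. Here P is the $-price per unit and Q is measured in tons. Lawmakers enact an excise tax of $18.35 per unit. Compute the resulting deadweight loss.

$467.67

Competitive equilibrium: 101.4 − 0.1Q = 36 + 0.26Q → Q* = 181.6667, P* = 83.2333.
With the tax, the buyer price exceeds the seller price by 18.35: (101.4 − 0.1Q) − (36 + 0.26Q) = 18.35 → Q' = 130.6944.
ΔQ = 181.6667 − 130.6944 = 50.9723; the wedge equals the tax, 18.35.
Deadweight loss = ½ × 50.9723 × 18.35 = $467.67.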